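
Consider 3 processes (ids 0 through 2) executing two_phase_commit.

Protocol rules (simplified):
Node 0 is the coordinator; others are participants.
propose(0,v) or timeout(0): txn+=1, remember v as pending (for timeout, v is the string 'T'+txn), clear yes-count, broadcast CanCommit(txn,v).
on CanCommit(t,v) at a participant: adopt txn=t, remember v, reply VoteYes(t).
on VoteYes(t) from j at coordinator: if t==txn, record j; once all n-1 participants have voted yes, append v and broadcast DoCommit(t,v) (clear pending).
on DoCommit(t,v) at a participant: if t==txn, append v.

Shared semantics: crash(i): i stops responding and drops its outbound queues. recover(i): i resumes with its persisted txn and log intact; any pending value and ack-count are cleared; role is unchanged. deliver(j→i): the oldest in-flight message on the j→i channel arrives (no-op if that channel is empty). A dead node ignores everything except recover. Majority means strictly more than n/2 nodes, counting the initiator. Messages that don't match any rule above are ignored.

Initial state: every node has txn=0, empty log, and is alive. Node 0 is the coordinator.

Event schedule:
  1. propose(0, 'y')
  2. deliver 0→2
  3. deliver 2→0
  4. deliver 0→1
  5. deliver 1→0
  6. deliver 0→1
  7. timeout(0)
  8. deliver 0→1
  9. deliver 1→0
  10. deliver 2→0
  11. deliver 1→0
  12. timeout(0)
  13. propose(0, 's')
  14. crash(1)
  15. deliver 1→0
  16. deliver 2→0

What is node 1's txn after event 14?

step 1 propose(0,'y'): 0={coor,t=1,log=-}
step 2 deliver 0→2: 2={part,t=1,log=-}
step 3 deliver 2→0: —
step 4 deliver 0→1: 1={part,t=1,log=-}
step 5 deliver 1→0: 0={coor,t=1,log=y}
step 6 deliver 0→1: 1={part,t=1,log=y}
step 7 timeout(0): 0={coor,t=2,log=y}
step 8 deliver 0→1: 1={part,t=2,log=y}
step 9 deliver 1→0: —
step 10 deliver 2→0: —
step 11 deliver 1→0: —
step 12 timeout(0): 0={coor,t=3,log=y}
step 13 propose(0,'s'): 0={coor,t=4,log=y}
step 14 crash(1): 1={✗part,t=2,log=y}

2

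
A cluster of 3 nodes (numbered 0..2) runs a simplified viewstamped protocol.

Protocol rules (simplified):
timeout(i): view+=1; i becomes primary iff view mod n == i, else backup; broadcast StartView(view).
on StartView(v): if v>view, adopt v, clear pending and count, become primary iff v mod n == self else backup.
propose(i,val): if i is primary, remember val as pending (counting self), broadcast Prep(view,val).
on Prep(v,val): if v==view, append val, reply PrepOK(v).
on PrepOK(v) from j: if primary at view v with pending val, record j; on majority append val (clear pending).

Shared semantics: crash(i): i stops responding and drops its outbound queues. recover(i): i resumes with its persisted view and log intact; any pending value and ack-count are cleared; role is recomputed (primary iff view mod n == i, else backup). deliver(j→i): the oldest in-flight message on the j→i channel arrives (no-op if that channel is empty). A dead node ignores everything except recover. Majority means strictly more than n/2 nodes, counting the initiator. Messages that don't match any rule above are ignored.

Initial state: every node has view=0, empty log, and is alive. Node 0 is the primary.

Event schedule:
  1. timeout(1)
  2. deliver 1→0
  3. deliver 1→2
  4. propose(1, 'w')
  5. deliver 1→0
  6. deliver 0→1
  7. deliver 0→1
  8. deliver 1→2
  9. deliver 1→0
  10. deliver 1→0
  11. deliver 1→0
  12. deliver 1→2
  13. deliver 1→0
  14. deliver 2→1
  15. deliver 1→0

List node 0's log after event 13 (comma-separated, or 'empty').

w

after 1 — timeout(1): n1:prim/v1/[-]
after 2 — deliver 1→0: n0:back/v1/[-]
after 3 — deliver 1→2: n2:back/v1/[-]
after 4 — propose(1,'w'): ·
after 5 — deliver 1→0: n0:back/v1/[w]
after 6 — deliver 0→1: n1:prim/v1/[w]
after 7 — deliver 0→1: ·
after 8 — deliver 1→2: n2:back/v1/[w]
after 9 — deliver 1→0: ·
after 10 — deliver 1→0: ·
after 11 — deliver 1→0: ·
after 12 — deliver 1→2: ·
after 13 — deliver 1→0: ·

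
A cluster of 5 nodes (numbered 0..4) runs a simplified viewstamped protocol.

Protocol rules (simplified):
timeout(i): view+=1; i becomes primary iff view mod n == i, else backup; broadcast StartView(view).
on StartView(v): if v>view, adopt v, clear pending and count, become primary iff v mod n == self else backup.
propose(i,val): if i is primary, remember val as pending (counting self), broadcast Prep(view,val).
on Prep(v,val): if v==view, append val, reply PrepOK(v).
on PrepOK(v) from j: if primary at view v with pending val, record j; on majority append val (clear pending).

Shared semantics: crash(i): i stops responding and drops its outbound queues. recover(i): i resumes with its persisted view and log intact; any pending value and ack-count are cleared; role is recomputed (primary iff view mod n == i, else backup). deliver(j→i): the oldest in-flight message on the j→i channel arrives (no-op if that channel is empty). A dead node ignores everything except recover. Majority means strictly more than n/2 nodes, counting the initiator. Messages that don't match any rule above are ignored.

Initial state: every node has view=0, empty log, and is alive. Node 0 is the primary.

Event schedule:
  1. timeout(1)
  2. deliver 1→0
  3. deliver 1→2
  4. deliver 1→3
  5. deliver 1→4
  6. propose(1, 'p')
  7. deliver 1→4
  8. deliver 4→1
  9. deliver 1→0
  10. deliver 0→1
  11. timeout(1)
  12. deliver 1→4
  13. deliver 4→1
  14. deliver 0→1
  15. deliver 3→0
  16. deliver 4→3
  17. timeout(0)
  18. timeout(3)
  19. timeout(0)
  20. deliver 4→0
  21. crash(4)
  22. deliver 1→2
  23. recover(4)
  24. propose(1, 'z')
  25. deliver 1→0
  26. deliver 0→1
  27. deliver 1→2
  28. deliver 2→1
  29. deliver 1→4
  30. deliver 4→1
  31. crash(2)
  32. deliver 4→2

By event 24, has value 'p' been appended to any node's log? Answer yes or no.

step 1 timeout(1): 1={prim,v=1,log=-}
step 2 deliver 1→0: 0={back,v=1,log=-}
step 3 deliver 1→2: 2={back,v=1,log=-}
step 4 deliver 1→3: 3={back,v=1,log=-}
step 5 deliver 1→4: 4={back,v=1,log=-}
step 6 propose(1,'p'): —
step 7 deliver 1→4: 4={back,v=1,log=p}
step 8 deliver 4→1: —
step 9 deliver 1→0: 0={back,v=1,log=p}
step 10 deliver 0→1: 1={prim,v=1,log=p}
step 11 timeout(1): 1={back,v=2,log=p}
step 12 deliver 1→4: 4={back,v=2,log=p}
step 13 deliver 4→1: —
step 14 deliver 0→1: —
step 15 deliver 3→0: —
step 16 deliver 4→3: —
step 17 timeout(0): 0={back,v=2,log=p}
step 18 timeout(3): 3={back,v=2,log=-}
step 19 timeout(0): 0={back,v=3,log=p}
step 20 deliver 4→0: —
step 21 crash(4): 4={✗back,v=2,log=p}
step 22 deliver 1→2: 2={back,v=1,log=p}
step 23 recover(4): 4={back,v=2,log=p}
step 24 propose(1,'z'): —

yes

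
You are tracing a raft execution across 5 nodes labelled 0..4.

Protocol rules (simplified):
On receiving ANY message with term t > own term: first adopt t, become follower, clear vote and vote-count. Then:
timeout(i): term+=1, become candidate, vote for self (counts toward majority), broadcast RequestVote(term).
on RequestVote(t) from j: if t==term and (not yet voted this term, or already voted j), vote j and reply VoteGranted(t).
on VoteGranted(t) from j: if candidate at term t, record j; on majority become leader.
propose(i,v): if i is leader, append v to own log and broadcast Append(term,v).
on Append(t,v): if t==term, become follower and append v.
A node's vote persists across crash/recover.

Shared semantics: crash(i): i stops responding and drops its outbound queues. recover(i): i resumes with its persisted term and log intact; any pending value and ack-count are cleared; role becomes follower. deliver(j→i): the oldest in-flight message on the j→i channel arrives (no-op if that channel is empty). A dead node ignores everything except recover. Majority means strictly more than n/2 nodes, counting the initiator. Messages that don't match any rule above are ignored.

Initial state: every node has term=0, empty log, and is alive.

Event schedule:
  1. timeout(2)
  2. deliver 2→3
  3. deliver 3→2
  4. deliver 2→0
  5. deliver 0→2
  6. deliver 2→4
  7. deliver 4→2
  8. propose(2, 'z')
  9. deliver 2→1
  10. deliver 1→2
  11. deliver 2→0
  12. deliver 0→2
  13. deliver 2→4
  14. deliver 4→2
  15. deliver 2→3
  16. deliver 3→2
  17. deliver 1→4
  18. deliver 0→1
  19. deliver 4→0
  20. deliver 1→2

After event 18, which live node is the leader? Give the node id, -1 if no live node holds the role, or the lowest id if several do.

2

1. timeout(2):  <2:cand t1 ->
2. deliver 2→3:  <3:foll t1 ->
3. deliver 3→2:  nop
4. deliver 2→0:  <0:foll t1 ->
5. deliver 0→2:  <2:lead t1 ->
6. deliver 2→4:  <4:foll t1 ->
7. deliver 4→2:  nop
8. propose(2,'z'):  <2:lead t1 z>
9. deliver 2→1:  <1:foll t1 ->
10. deliver 1→2:  nop
11. deliver 2→0:  <0:foll t1 z>
12. deliver 0→2:  nop
13. deliver 2→4:  <4:foll t1 z>
14. deliver 4→2:  nop
15. deliver 2→3:  <3:foll t1 z>
16. deliver 3→2:  nop
17. deliver 1→4:  nop
18. deliver 0→1:  nop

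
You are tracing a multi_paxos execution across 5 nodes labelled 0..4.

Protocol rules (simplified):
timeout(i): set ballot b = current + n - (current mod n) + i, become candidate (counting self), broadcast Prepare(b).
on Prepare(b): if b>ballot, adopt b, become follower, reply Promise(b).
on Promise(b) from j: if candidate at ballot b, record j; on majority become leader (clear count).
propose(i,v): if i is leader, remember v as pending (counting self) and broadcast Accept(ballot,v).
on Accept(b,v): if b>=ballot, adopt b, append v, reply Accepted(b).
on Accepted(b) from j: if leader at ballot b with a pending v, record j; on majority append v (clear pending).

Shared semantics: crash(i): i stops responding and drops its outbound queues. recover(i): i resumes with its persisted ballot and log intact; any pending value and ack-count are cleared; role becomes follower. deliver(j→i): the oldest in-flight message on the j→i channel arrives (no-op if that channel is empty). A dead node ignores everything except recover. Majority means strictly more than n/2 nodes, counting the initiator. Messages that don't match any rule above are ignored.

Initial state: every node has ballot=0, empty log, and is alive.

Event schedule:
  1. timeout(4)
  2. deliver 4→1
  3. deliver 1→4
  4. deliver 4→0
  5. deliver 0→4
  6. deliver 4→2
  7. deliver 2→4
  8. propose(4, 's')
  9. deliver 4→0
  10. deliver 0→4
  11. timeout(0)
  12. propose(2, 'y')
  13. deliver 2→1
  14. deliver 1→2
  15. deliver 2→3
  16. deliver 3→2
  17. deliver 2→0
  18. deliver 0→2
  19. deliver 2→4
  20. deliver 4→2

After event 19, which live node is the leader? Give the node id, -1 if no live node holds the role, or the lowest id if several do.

step 1 timeout(4): 4={cand,b=9,log=-}
step 2 deliver 4→1: 1={foll,b=9,log=-}
step 3 deliver 1→4: —
step 4 deliver 4→0: 0={foll,b=9,log=-}
step 5 deliver 0→4: 4={lead,b=9,log=-}
step 6 deliver 4→2: 2={foll,b=9,log=-}
step 7 deliver 2→4: —
step 8 propose(4,'s'): —
step 9 deliver 4→0: 0={foll,b=9,log=s}
step 10 deliver 0→4: —
step 11 timeout(0): 0={cand,b=10,log=s}
step 12 propose(2,'y'): —
step 13 deliver 2→1: —
step 14 deliver 1→2: —
step 15 deliver 2→3: —
step 16 deliver 3→2: —
step 17 deliver 2→0: —
step 18 deliver 0→2: 2={foll,b=10,log=-}
step 19 deliver 2→4: —

4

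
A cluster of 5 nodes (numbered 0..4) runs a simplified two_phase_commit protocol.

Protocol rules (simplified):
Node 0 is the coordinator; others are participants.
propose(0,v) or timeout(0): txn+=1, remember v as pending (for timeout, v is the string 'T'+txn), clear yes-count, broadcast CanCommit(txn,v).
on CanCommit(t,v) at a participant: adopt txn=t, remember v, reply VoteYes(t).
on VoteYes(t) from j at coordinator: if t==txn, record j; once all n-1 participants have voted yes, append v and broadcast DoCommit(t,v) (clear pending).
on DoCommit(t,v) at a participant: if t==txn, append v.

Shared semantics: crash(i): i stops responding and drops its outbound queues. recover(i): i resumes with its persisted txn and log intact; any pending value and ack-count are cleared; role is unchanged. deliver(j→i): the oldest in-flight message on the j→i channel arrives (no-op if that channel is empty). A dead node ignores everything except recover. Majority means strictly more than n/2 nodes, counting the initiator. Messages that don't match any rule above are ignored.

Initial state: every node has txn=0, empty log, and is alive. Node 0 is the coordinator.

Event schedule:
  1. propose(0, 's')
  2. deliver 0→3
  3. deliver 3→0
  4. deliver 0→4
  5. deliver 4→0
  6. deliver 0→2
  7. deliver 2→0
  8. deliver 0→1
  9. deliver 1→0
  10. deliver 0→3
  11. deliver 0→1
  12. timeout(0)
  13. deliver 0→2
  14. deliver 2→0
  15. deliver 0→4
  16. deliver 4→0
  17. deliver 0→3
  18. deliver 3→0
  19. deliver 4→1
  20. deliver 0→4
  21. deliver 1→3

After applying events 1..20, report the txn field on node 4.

e1 propose(0,'s'): 0[coor,t=1,-]
e2 deliver 0→3: 3[part,t=1,-]
e3 deliver 3→0: ·
e4 deliver 0→4: 4[part,t=1,-]
e5 deliver 4→0: ·
e6 deliver 0→2: 2[part,t=1,-]
e7 deliver 2→0: ·
e8 deliver 0→1: 1[part,t=1,-]
e9 deliver 1→0: 0[coor,t=1,s]
e10 deliver 0→3: 3[part,t=1,s]
e11 deliver 0→1: 1[part,t=1,s]
e12 timeout(0): 0[coor,t=2,s]
e13 deliver 0→2: 2[part,t=1,s]
e14 deliver 2→0: ·
e15 deliver 0→4: 4[part,t=1,s]
e16 deliver 4→0: ·
e17 deliver 0→3: 3[part,t=2,s]
e18 deliver 3→0: ·
e19 deliver 4→1: ·
e20 deliver 0→4: 4[part,t=2,s]

2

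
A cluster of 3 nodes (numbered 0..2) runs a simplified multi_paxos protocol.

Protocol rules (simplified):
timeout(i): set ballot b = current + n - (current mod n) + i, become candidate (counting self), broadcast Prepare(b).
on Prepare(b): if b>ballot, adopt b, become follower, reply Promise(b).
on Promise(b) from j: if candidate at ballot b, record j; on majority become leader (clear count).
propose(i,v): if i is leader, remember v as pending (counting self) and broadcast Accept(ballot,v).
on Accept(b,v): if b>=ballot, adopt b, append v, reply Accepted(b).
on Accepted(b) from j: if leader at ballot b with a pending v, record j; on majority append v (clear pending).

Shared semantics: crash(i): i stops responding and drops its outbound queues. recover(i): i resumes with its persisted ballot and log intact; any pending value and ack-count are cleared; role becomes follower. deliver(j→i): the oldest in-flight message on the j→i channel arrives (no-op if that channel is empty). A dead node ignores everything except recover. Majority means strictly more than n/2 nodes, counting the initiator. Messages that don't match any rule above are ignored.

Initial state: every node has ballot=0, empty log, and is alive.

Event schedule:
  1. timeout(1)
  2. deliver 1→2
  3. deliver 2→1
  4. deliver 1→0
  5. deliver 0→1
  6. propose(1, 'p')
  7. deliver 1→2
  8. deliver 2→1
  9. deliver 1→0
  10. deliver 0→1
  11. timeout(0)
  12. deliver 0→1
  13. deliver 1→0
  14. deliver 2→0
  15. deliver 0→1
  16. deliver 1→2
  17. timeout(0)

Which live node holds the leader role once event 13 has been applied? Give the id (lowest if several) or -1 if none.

0

1. timeout(1):  <1:cand b4 ->
2. deliver 1→2:  <2:foll b4 ->
3. deliver 2→1:  <1:lead b4 ->
4. deliver 1→0:  <0:foll b4 ->
5. deliver 0→1:  nop
6. propose(1,'p'):  nop
7. deliver 1→2:  <2:foll b4 p>
8. deliver 2→1:  <1:lead b4 p>
9. deliver 1→0:  <0:foll b4 p>
10. deliver 0→1:  nop
11. timeout(0):  <0:cand b6 p>
12. deliver 0→1:  <1:foll b6 p>
13. deliver 1→0:  <0:lead b6 p>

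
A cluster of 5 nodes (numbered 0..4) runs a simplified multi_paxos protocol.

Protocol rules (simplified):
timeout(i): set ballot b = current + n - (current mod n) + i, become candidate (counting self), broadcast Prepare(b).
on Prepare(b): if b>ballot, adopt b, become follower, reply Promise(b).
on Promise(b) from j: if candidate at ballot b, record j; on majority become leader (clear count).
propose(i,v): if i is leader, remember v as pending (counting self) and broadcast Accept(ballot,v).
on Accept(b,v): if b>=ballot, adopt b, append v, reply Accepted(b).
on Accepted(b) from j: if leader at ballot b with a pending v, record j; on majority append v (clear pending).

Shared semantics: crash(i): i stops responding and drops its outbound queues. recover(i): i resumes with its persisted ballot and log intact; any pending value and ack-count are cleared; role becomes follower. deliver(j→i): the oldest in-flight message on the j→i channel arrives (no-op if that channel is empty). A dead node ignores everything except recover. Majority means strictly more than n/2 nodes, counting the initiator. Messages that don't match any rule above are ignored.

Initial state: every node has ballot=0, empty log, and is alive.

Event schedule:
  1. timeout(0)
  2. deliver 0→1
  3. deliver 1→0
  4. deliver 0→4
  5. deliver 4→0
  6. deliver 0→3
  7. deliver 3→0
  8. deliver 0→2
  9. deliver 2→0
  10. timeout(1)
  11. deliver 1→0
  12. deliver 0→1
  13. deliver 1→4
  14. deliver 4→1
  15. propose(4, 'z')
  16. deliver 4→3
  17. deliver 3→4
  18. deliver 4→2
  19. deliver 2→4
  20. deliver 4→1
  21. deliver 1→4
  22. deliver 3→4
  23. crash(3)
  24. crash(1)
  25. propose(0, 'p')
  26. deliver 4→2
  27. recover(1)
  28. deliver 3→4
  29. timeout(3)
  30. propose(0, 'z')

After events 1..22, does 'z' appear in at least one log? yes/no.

after 1 — timeout(0): n0:cand/b5/[-]
after 2 — deliver 0→1: n1:foll/b5/[-]
after 3 — deliver 1→0: ·
after 4 — deliver 0→4: n4:foll/b5/[-]
after 5 — deliver 4→0: n0:lead/b5/[-]
after 6 — deliver 0→3: n3:foll/b5/[-]
after 7 — deliver 3→0: ·
after 8 — deliver 0→2: n2:foll/b5/[-]
after 9 — deliver 2→0: ·
after 10 — timeout(1): n1:cand/b11/[-]
after 11 — deliver 1→0: n0:foll/b11/[-]
after 12 — deliver 0→1: ·
after 13 — deliver 1→4: n4:foll/b11/[-]
after 14 — deliver 4→1: n1:lead/b11/[-]
after 15 — propose(4,'z'): ·
after 16 — deliver 4→3: ·
after 17 — deliver 3→4: ·
after 18 — deliver 4→2: ·
after 19 — deliver 2→4: ·
after 20 — deliver 4→1: ·
after 21 — deliver 1→4: ·
after 22 — deliver 3→4: ·

no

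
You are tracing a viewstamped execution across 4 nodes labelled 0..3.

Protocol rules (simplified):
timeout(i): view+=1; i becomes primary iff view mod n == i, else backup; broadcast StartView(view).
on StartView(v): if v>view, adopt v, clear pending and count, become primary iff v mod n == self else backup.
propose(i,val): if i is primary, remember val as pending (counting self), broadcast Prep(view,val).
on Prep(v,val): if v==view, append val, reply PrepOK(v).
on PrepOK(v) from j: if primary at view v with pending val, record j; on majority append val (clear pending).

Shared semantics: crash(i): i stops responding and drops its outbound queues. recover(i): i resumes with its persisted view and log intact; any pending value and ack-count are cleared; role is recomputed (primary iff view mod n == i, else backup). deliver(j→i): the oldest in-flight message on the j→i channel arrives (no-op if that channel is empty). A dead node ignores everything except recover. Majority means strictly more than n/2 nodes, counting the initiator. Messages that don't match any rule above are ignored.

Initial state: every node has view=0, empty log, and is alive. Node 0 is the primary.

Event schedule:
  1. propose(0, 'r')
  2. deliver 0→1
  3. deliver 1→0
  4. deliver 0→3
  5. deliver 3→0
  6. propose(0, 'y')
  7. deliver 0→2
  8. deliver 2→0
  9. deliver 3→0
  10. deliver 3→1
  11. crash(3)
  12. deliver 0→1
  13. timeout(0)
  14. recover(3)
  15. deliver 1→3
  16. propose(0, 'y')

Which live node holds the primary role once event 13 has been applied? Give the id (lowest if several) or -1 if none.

[1] propose(0,'r') → ∅
[2] deliver 0→1 → N1(back v0 [r])
[3] deliver 1→0 → ∅
[4] deliver 0→3 → N3(back v0 [r])
[5] deliver 3→0 → N0(prim v0 [r])
[6] propose(0,'y') → ∅
[7] deliver 0→2 → N2(back v0 [r])
[8] deliver 2→0 → ∅
[9] deliver 3→0 → ∅
[10] deliver 3→1 → ∅
[11] crash(3) → N3(✗back v0 [r])
[12] deliver 0→1 → N1(back v0 [r,y])
[13] timeout(0) → N0(back v1 [r])

-1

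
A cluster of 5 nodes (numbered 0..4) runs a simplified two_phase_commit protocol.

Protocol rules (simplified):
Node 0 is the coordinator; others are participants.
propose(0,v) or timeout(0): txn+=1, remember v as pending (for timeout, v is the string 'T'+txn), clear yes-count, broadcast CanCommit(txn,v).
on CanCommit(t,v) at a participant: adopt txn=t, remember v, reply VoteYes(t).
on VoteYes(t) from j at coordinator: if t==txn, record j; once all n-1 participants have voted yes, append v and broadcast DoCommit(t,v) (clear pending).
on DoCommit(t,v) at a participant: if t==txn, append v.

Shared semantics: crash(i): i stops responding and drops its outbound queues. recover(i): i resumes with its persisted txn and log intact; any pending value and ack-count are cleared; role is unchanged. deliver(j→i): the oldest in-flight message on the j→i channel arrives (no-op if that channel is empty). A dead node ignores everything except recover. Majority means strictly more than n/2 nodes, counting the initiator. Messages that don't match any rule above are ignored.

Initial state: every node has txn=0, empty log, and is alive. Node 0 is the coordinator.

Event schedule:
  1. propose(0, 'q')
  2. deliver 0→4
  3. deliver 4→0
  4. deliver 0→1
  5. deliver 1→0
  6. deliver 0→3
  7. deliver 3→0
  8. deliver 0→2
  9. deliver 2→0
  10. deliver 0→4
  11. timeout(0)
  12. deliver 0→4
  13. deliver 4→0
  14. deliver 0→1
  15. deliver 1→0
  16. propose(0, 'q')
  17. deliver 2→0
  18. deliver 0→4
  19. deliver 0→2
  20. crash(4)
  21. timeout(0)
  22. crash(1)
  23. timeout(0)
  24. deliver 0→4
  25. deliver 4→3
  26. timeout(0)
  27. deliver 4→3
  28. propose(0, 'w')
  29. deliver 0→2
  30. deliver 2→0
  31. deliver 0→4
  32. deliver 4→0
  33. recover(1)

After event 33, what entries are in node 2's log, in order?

q

[1] propose(0,'q') → N0(coor t1 [-])
[2] deliver 0→4 → N4(part t1 [-])
[3] deliver 4→0 → ∅
[4] deliver 0→1 → N1(part t1 [-])
[5] deliver 1→0 → ∅
[6] deliver 0→3 → N3(part t1 [-])
[7] deliver 3→0 → ∅
[8] deliver 0→2 → N2(part t1 [-])
[9] deliver 2→0 → N0(coor t1 [q])
[10] deliver 0→4 → N4(part t1 [q])
[11] timeout(0) → N0(coor t2 [q])
[12] deliver 0→4 → N4(part t2 [q])
[13] deliver 4→0 → ∅
[14] deliver 0→1 → N1(part t1 [q])
[15] deliver 1→0 → ∅
[16] propose(0,'q') → N0(coor t3 [q])
[17] deliver 2→0 → ∅
[18] deliver 0→4 → N4(part t3 [q])
[19] deliver 0→2 → N2(part t1 [q])
[20] crash(4) → N4(✗part t3 [q])
[21] timeout(0) → N0(coor t4 [q])
[22] crash(1) → N1(✗part t1 [q])
[23] timeout(0) → N0(coor t5 [q])
[24] deliver 0→4 → ∅
[25] deliver 4→3 → ∅
[26] timeout(0) → N0(coor t6 [q])
[27] deliver 4→3 → ∅
[28] propose(0,'w') → N0(coor t7 [q])
[29] deliver 0→2 → N2(part t2 [q])
[30] deliver 2→0 → ∅
[31] deliver 0→4 → ∅
[32] deliver 4→0 → ∅
[33] recover(1) → N1(part t1 [q])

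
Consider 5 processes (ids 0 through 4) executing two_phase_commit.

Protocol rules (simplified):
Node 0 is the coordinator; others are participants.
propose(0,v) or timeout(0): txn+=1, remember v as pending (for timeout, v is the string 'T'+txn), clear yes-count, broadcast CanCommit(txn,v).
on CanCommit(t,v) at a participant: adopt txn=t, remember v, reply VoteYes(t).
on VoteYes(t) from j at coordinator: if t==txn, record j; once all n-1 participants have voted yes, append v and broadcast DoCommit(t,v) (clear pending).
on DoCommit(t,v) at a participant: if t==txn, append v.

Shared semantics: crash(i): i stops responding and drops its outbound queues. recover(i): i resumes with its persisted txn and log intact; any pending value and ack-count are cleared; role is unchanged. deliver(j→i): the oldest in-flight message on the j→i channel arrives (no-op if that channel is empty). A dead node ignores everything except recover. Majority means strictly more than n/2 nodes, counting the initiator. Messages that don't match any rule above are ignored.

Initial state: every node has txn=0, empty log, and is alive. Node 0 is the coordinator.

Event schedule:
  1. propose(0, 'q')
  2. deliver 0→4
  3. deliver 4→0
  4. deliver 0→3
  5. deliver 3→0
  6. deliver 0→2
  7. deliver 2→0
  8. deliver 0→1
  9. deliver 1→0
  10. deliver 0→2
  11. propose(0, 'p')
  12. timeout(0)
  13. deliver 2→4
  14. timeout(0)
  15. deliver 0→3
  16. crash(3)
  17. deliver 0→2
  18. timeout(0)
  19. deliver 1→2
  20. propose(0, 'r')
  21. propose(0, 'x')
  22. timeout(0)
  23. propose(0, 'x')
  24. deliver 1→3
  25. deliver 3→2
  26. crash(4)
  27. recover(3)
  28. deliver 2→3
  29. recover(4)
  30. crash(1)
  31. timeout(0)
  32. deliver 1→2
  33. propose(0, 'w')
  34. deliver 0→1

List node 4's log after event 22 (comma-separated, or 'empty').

empty

[1] propose(0,'q') → N0(coor t1 [-])
[2] deliver 0→4 → N4(part t1 [-])
[3] deliver 4→0 → ∅
[4] deliver 0→3 → N3(part t1 [-])
[5] deliver 3→0 → ∅
[6] deliver 0→2 → N2(part t1 [-])
[7] deliver 2→0 → ∅
[8] deliver 0→1 → N1(part t1 [-])
[9] deliver 1→0 → N0(coor t1 [q])
[10] deliver 0→2 → N2(part t1 [q])
[11] propose(0,'p') → N0(coor t2 [q])
[12] timeout(0) → N0(coor t3 [q])
[13] deliver 2→4 → ∅
[14] timeout(0) → N0(coor t4 [q])
[15] deliver 0→3 → N3(part t1 [q])
[16] crash(3) → N3(✗part t1 [q])
[17] deliver 0→2 → N2(part t2 [q])
[18] timeout(0) → N0(coor t5 [q])
[19] deliver 1→2 → ∅
[20] propose(0,'r') → N0(coor t6 [q])
[21] propose(0,'x') → N0(coor t7 [q])
[22] timeout(0) → N0(coor t8 [q])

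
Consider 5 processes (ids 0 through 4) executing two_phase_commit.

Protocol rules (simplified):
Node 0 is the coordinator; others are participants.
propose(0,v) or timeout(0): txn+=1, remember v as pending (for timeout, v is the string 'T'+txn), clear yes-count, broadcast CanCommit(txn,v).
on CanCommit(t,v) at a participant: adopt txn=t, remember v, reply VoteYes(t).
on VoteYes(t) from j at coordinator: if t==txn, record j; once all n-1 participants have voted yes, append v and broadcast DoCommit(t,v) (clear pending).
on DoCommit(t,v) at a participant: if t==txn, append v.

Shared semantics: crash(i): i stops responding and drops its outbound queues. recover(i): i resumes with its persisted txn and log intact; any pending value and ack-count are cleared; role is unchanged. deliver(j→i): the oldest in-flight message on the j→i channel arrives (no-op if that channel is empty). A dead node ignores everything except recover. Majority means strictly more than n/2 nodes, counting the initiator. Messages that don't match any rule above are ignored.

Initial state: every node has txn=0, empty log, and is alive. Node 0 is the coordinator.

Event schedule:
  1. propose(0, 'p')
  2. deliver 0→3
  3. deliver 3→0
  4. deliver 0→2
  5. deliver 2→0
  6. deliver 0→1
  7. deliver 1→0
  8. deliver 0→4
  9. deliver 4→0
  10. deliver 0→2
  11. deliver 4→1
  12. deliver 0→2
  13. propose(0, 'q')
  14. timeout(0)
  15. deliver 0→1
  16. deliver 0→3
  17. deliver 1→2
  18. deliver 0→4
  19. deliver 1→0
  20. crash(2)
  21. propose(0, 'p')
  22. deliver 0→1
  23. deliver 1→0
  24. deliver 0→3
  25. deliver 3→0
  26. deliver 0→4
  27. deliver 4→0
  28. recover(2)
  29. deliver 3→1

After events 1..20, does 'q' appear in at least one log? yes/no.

after 1 — propose(0,'p'): n0:coor/t1/[-]
after 2 — deliver 0→3: n3:part/t1/[-]
after 3 — deliver 3→0: ·
after 4 — deliver 0→2: n2:part/t1/[-]
after 5 — deliver 2→0: ·
after 6 — deliver 0→1: n1:part/t1/[-]
after 7 — deliver 1→0: ·
after 8 — deliver 0→4: n4:part/t1/[-]
after 9 — deliver 4→0: n0:coor/t1/[p]
after 10 — deliver 0→2: n2:part/t1/[p]
after 11 — deliver 4→1: ·
after 12 — deliver 0→2: ·
after 13 — propose(0,'q'): n0:coor/t2/[p]
after 14 — timeout(0): n0:coor/t3/[p]
after 15 — deliver 0→1: n1:part/t1/[p]
after 16 — deliver 0→3: n3:part/t1/[p]
after 17 — deliver 1→2: ·
after 18 — deliver 0→4: n4:part/t1/[p]
after 19 — deliver 1→0: ·
after 20 — crash(2): n2:✗part/t1/[p]

no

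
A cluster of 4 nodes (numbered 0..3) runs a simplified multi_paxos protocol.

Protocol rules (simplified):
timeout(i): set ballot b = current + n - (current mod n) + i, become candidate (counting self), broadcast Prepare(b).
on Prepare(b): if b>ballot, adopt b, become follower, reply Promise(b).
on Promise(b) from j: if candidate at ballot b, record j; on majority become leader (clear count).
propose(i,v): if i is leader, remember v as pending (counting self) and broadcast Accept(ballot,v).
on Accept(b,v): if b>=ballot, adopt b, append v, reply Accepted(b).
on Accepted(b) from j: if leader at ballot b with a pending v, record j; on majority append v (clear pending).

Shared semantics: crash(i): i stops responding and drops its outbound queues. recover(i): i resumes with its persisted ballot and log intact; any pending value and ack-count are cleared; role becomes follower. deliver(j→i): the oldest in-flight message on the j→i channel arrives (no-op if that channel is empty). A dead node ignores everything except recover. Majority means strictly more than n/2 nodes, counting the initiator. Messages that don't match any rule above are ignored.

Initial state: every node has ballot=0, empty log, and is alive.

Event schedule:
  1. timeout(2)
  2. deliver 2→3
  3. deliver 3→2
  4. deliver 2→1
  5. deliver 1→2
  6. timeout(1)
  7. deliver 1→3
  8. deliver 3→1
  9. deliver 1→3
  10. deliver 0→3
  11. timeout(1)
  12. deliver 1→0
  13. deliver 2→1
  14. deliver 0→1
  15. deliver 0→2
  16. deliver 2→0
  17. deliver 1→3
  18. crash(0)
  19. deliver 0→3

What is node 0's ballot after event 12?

step 1 timeout(2): 2={cand,b=6,log=-}
step 2 deliver 2→3: 3={foll,b=6,log=-}
step 3 deliver 3→2: —
step 4 deliver 2→1: 1={foll,b=6,log=-}
step 5 deliver 1→2: 2={lead,b=6,log=-}
step 6 timeout(1): 1={cand,b=9,log=-}
step 7 deliver 1→3: 3={foll,b=9,log=-}
step 8 deliver 3→1: —
step 9 deliver 1→3: —
step 10 deliver 0→3: —
step 11 timeout(1): 1={cand,b=13,log=-}
step 12 deliver 1→0: 0={foll,b=9,log=-}

9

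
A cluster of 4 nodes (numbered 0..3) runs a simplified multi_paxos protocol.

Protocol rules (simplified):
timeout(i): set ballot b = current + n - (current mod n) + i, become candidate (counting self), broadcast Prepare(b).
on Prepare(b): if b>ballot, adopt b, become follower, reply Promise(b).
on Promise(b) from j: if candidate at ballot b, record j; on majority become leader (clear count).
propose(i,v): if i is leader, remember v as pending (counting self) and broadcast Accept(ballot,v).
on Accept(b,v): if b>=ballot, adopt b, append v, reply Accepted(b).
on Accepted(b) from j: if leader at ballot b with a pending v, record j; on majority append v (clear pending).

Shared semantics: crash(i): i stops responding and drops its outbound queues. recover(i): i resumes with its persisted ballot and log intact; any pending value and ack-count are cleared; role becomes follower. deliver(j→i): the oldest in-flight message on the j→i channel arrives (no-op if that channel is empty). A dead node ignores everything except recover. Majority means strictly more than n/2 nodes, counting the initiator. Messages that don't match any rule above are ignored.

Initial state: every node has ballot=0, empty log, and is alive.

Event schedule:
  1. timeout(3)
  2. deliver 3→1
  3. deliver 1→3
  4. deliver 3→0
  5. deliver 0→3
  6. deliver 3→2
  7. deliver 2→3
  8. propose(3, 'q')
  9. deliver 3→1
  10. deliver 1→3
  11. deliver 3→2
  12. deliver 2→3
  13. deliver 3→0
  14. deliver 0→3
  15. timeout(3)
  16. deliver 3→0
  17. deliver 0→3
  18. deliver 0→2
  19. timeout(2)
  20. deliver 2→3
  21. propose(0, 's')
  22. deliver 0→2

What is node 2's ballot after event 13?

7

e1 timeout(3): 3[cand,b=7,-]
e2 deliver 3→1: 1[foll,b=7,-]
e3 deliver 1→3: ·
e4 deliver 3→0: 0[foll,b=7,-]
e5 deliver 0→3: 3[lead,b=7,-]
e6 deliver 3→2: 2[foll,b=7,-]
e7 deliver 2→3: ·
e8 propose(3,'q'): ·
e9 deliver 3→1: 1[foll,b=7,q]
e10 deliver 1→3: ·
e11 deliver 3→2: 2[foll,b=7,q]
e12 deliver 2→3: 3[lead,b=7,q]
e13 deliver 3→0: 0[foll,b=7,q]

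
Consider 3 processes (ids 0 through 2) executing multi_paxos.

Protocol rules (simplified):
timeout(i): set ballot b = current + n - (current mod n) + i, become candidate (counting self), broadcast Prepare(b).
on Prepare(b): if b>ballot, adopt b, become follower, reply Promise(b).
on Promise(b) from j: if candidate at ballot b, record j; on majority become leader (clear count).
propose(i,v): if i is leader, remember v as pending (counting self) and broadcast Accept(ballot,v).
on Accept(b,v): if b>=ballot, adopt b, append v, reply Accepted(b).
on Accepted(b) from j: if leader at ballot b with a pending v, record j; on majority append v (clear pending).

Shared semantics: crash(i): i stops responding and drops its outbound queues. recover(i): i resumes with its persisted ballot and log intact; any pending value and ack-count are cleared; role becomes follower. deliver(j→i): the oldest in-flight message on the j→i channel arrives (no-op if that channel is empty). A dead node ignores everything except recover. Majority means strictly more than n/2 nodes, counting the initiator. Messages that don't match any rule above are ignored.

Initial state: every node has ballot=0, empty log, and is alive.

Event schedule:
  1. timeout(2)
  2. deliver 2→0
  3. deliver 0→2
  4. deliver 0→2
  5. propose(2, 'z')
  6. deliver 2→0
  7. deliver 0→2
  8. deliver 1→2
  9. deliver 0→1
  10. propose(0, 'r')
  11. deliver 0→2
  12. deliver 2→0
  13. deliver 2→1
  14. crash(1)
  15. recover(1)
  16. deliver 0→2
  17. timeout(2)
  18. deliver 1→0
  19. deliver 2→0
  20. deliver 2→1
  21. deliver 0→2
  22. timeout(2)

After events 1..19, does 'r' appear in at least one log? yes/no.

[1] timeout(2) → N2(cand b5 [-])
[2] deliver 2→0 → N0(foll b5 [-])
[3] deliver 0→2 → N2(lead b5 [-])
[4] deliver 0→2 → ∅
[5] propose(2,'z') → ∅
[6] deliver 2→0 → N0(foll b5 [z])
[7] deliver 0→2 → N2(lead b5 [z])
[8] deliver 1→2 → ∅
[9] deliver 0→1 → ∅
[10] propose(0,'r') → ∅
[11] deliver 0→2 → ∅
[12] deliver 2→0 → ∅
[13] deliver 2→1 → N1(foll b5 [-])
[14] crash(1) → N1(✗foll b5 [-])
[15] recover(1) → N1(foll b5 [-])
[16] deliver 0→2 → ∅
[17] timeout(2) → N2(cand b8 [z])
[18] deliver 1→0 → ∅
[19] deliver 2→0 → N0(foll b8 [z])

no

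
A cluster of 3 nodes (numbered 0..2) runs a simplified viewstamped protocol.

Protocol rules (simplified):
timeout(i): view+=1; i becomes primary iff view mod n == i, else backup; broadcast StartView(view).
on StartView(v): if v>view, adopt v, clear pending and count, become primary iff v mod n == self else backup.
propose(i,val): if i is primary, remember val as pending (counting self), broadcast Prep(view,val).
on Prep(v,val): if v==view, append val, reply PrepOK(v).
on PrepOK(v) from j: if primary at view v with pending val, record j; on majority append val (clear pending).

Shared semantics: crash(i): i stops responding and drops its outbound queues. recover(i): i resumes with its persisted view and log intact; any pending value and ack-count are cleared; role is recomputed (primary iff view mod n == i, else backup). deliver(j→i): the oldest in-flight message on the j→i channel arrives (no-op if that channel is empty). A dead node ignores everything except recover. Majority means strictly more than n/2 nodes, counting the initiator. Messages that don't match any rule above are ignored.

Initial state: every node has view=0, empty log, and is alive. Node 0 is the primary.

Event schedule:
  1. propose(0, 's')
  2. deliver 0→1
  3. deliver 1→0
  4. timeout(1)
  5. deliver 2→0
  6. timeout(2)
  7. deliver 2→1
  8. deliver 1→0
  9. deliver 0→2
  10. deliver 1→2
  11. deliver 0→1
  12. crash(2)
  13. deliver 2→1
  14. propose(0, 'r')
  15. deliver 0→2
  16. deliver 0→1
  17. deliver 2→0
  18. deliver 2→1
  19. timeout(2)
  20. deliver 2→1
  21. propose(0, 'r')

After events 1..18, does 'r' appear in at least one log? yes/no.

no

step 1 propose(0,'s'): —
step 2 deliver 0→1: 1={back,v=0,log=s}
step 3 deliver 1→0: 0={prim,v=0,log=s}
step 4 timeout(1): 1={prim,v=1,log=s}
step 5 deliver 2→0: —
step 6 timeout(2): 2={back,v=1,log=-}
step 7 deliver 2→1: —
step 8 deliver 1→0: 0={back,v=1,log=s}
step 9 deliver 0→2: —
step 10 deliver 1→2: —
step 11 deliver 0→1: —
step 12 crash(2): 2={✗back,v=1,log=-}
step 13 deliver 2→1: —
step 14 propose(0,'r'): —
step 15 deliver 0→2: —
step 16 deliver 0→1: —
step 17 deliver 2→0: —
step 18 deliver 2→1: —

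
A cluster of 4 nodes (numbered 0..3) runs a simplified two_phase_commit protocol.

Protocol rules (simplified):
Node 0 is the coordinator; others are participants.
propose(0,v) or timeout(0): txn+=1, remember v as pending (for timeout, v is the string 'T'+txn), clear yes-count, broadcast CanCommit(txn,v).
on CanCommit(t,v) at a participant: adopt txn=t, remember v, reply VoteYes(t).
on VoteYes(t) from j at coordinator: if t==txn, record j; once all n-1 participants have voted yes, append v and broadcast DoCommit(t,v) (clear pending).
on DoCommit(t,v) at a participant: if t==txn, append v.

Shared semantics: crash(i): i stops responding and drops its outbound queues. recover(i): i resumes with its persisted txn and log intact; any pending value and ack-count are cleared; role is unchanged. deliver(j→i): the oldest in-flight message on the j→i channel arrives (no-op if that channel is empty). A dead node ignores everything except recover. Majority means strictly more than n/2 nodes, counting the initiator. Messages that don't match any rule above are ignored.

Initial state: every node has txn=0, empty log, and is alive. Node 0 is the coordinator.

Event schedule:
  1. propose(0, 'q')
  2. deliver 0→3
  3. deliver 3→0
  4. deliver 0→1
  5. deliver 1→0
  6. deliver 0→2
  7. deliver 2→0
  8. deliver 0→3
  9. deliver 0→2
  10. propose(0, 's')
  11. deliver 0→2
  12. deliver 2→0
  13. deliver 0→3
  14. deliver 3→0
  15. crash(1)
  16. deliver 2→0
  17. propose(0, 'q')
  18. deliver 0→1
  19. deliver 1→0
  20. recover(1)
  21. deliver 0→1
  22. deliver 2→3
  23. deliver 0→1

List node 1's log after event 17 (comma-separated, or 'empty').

1. propose(0,'q'):  <0:coor t1 ->
2. deliver 0→3:  <3:part t1 ->
3. deliver 3→0:  nop
4. deliver 0→1:  <1:part t1 ->
5. deliver 1→0:  nop
6. deliver 0→2:  <2:part t1 ->
7. deliver 2→0:  <0:coor t1 q>
8. deliver 0→3:  <3:part t1 q>
9. deliver 0→2:  <2:part t1 q>
10. propose(0,'s'):  <0:coor t2 q>
11. deliver 0→2:  <2:part t2 q>
12. deliver 2→0:  nop
13. deliver 0→3:  <3:part t2 q>
14. deliver 3→0:  nop
15. crash(1):  <1:✗part t1 ->
16. deliver 2→0:  nop
17. propose(0,'q'):  <0:coor t3 q>

empty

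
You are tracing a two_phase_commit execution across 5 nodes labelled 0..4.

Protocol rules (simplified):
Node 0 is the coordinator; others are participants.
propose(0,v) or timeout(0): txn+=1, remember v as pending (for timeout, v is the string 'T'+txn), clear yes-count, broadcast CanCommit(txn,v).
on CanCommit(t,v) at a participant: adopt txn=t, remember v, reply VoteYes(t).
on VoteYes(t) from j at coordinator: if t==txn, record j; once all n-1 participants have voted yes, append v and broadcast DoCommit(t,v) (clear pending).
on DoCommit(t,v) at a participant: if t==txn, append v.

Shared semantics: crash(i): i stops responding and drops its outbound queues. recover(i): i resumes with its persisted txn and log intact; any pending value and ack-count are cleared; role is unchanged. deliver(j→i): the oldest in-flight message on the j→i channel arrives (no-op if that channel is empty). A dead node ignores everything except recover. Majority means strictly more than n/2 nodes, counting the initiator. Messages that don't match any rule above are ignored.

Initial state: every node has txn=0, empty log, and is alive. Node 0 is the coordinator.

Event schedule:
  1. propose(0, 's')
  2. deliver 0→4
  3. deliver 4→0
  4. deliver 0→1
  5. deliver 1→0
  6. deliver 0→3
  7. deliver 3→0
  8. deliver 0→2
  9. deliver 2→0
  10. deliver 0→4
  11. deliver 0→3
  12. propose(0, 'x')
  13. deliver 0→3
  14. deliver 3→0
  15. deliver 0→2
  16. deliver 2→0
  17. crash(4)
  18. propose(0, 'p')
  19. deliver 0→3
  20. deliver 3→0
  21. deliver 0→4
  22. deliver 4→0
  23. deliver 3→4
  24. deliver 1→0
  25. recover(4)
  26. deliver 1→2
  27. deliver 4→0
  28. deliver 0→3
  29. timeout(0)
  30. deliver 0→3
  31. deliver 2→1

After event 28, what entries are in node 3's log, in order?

after 1 — propose(0,'s'): n0:coor/t1/[-]
after 2 — deliver 0→4: n4:part/t1/[-]
after 3 — deliver 4→0: ·
after 4 — deliver 0→1: n1:part/t1/[-]
after 5 — deliver 1→0: ·
after 6 — deliver 0→3: n3:part/t1/[-]
after 7 — deliver 3→0: ·
after 8 — deliver 0→2: n2:part/t1/[-]
after 9 — deliver 2→0: n0:coor/t1/[s]
after 10 — deliver 0→4: n4:part/t1/[s]
after 11 — deliver 0→3: n3:part/t1/[s]
after 12 — propose(0,'x'): n0:coor/t2/[s]
after 13 — deliver 0→3: n3:part/t2/[s]
after 14 — deliver 3→0: ·
after 15 — deliver 0→2: n2:part/t1/[s]
after 16 — deliver 2→0: ·
after 17 — crash(4): n4:✗part/t1/[s]
after 18 — propose(0,'p'): n0:coor/t3/[s]
after 19 — deliver 0→3: n3:part/t3/[s]
after 20 — deliver 3→0: ·
after 21 — deliver 0→4: ·
after 22 — deliver 4→0: ·
after 23 — deliver 3→4: ·
after 24 — deliver 1→0: ·
after 25 — recover(4): n4:part/t1/[s]
after 26 — deliver 1→2: ·
after 27 — deliver 4→0: ·
after 28 — deliver 0→3: ·

s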